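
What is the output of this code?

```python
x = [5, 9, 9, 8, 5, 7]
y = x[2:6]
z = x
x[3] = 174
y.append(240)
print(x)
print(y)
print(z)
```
[5, 9, 9, 174, 5, 7]
[9, 8, 5, 7, 240]
[5, 9, 9, 174, 5, 7]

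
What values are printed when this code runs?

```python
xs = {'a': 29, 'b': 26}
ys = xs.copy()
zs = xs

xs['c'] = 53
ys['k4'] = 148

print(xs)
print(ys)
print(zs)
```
{'a': 29, 'b': 26, 'c': 53}
{'a': 29, 'b': 26, 'k4': 148}
{'a': 29, 'b': 26, 'c': 53}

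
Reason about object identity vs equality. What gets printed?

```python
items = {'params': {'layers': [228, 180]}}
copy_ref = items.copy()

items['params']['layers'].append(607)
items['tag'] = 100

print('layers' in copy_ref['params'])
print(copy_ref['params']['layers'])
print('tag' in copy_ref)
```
True
[228, 180, 607]
False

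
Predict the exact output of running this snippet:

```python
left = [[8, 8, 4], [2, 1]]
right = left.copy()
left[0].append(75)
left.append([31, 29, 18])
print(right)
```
[[8, 8, 4, 75], [2, 1]]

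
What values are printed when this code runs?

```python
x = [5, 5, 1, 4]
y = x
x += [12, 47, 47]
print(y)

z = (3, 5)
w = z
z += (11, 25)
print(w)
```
[5, 5, 1, 4, 12, 47, 47]
(3, 5)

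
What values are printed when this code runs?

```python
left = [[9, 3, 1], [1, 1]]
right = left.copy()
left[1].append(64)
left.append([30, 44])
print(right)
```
[[9, 3, 1], [1, 1, 64]]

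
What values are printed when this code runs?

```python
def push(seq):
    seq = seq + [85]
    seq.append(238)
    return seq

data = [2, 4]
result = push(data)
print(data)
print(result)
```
[2, 4]
[2, 4, 85, 238]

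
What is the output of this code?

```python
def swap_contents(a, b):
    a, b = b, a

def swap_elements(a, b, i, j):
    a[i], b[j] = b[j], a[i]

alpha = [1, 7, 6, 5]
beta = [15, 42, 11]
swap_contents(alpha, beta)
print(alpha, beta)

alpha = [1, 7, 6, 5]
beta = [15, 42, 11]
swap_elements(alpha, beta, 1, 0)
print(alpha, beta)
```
[1, 7, 6, 5] [15, 42, 11]
[1, 15, 6, 5] [7, 42, 11]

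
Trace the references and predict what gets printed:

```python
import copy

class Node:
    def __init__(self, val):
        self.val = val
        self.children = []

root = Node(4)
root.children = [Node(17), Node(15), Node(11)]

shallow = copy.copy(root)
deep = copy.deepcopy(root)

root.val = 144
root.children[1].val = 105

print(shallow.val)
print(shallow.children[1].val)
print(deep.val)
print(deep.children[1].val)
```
4
105
4
15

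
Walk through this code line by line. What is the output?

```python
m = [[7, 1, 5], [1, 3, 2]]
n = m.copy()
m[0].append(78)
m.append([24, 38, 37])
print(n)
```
[[7, 1, 5, 78], [1, 3, 2]]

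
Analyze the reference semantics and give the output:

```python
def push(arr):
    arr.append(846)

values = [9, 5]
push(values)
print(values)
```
[9, 5, 846]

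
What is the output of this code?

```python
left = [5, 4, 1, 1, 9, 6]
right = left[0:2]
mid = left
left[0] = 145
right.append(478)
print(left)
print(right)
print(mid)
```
[145, 4, 1, 1, 9, 6]
[5, 4, 478]
[145, 4, 1, 1, 9, 6]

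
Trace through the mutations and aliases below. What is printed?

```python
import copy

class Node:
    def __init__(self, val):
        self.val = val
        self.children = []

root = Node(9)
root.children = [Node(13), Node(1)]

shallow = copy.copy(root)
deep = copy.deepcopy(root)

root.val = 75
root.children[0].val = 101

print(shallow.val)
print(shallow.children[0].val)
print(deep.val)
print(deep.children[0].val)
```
9
101
9
13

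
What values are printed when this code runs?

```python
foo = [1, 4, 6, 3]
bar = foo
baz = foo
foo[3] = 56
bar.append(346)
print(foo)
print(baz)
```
[1, 4, 6, 56, 346]
[1, 4, 6, 56, 346]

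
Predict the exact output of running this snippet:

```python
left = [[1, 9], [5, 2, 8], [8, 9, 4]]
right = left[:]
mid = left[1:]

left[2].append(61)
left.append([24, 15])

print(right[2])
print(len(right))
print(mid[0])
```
[8, 9, 4, 61]
3
[5, 2, 8]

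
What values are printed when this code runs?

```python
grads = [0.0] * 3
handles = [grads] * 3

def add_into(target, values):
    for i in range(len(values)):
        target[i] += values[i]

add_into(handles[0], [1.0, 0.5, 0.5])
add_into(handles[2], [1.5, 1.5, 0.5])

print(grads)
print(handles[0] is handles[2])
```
[2.5, 2.0, 1.0]
True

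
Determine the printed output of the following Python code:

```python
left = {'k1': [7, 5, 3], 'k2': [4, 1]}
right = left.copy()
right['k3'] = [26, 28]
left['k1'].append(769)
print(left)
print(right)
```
{'k1': [7, 5, 3, 769], 'k2': [4, 1]}
{'k1': [7, 5, 3, 769], 'k2': [4, 1], 'k3': [26, 28]}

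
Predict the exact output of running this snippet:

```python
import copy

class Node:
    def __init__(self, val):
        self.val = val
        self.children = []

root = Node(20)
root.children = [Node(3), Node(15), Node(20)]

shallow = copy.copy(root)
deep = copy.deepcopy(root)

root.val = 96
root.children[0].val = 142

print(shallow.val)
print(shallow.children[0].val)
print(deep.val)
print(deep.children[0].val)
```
20
142
20
3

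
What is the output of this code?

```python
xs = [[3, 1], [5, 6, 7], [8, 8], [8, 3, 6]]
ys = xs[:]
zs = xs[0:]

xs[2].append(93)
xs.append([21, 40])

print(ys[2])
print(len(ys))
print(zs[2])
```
[8, 8, 93]
4
[8, 8, 93]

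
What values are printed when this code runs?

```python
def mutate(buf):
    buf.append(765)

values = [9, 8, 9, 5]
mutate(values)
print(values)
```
[9, 8, 9, 5, 765]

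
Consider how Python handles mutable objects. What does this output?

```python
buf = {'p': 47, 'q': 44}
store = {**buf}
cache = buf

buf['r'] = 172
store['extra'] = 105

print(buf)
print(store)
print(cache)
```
{'p': 47, 'q': 44, 'r': 172}
{'p': 47, 'q': 44, 'extra': 105}
{'p': 47, 'q': 44, 'r': 172}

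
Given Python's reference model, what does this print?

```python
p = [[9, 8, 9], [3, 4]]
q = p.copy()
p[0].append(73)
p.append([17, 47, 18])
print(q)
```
[[9, 8, 9, 73], [3, 4]]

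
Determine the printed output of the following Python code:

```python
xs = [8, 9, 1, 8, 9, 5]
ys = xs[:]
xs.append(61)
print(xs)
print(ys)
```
[8, 9, 1, 8, 9, 5, 61]
[8, 9, 1, 8, 9, 5]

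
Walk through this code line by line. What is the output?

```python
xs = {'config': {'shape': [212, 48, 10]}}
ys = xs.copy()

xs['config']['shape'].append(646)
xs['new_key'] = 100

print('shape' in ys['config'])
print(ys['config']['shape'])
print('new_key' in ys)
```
True
[212, 48, 10, 646]
False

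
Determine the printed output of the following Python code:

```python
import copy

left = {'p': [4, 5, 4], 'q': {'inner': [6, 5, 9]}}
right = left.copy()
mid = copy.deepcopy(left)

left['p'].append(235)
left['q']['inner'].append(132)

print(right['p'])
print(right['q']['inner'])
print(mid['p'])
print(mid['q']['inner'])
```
[4, 5, 4, 235]
[6, 5, 9, 132]
[4, 5, 4]
[6, 5, 9]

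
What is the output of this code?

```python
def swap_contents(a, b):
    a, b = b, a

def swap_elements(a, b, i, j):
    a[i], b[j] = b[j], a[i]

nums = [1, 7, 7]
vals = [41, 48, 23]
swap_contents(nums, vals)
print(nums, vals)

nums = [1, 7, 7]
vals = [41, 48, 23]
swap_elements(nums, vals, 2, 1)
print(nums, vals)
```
[1, 7, 7] [41, 48, 23]
[1, 7, 48] [41, 7, 23]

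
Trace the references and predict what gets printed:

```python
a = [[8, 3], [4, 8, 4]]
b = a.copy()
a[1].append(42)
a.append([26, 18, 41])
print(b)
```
[[8, 3], [4, 8, 4, 42]]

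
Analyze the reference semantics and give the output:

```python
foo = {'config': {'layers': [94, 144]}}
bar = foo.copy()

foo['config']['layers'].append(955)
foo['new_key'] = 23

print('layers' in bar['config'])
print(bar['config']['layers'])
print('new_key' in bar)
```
True
[94, 144, 955]
False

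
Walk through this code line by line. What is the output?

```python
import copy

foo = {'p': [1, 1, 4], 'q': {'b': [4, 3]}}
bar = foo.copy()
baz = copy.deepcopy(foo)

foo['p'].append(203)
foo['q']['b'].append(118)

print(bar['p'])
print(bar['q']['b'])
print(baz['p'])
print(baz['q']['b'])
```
[1, 1, 4, 203]
[4, 3, 118]
[1, 1, 4]
[4, 3]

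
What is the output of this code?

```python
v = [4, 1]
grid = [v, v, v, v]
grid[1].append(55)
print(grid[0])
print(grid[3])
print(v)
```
[4, 1, 55]
[4, 1, 55]
[4, 1, 55]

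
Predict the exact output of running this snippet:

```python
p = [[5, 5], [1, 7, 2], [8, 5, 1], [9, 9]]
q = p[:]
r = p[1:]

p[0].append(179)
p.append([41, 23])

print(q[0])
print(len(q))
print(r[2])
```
[5, 5, 179]
4
[9, 9]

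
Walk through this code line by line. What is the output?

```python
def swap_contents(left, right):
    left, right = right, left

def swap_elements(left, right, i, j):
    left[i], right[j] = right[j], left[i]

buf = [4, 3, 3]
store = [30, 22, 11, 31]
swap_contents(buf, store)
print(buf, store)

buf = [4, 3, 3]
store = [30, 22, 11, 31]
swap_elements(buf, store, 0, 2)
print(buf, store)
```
[4, 3, 3] [30, 22, 11, 31]
[11, 3, 3] [30, 22, 4, 31]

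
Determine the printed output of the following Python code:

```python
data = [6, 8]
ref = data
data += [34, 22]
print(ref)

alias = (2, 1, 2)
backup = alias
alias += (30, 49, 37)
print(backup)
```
[6, 8, 34, 22]
(2, 1, 2)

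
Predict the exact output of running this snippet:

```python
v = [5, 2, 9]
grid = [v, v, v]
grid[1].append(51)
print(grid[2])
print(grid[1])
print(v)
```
[5, 2, 9, 51]
[5, 2, 9, 51]
[5, 2, 9, 51]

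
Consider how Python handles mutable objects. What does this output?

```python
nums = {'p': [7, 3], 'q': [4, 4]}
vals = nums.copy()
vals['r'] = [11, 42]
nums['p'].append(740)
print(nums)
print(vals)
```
{'p': [7, 3, 740], 'q': [4, 4]}
{'p': [7, 3, 740], 'q': [4, 4], 'r': [11, 42]}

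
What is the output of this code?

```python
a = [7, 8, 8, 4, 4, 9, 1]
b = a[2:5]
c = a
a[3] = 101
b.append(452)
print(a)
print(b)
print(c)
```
[7, 8, 8, 101, 4, 9, 1]
[8, 4, 4, 452]
[7, 8, 8, 101, 4, 9, 1]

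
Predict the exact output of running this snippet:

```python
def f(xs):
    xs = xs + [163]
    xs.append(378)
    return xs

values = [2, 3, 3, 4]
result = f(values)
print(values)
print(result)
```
[2, 3, 3, 4]
[2, 3, 3, 4, 163, 378]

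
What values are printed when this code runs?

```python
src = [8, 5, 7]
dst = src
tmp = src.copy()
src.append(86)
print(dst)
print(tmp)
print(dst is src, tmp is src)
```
[8, 5, 7, 86]
[8, 5, 7]
True False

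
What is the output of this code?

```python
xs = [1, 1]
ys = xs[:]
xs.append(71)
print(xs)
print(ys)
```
[1, 1, 71]
[1, 1]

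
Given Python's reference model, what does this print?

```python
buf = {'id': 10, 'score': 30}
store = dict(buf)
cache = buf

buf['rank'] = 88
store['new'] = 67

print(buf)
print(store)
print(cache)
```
{'id': 10, 'score': 30, 'rank': 88}
{'id': 10, 'score': 30, 'new': 67}
{'id': 10, 'score': 30, 'rank': 88}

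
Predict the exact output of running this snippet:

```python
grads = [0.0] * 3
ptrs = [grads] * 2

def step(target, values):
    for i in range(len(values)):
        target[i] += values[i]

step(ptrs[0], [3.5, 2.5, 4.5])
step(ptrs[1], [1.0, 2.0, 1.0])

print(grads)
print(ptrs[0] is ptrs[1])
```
[4.5, 4.5, 5.5]
True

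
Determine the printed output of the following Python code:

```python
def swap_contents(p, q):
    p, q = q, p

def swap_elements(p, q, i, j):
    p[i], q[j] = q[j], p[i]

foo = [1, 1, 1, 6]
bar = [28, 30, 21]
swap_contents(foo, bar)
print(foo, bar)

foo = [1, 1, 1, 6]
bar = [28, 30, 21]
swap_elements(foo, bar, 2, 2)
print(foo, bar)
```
[1, 1, 1, 6] [28, 30, 21]
[1, 1, 21, 6] [28, 30, 1]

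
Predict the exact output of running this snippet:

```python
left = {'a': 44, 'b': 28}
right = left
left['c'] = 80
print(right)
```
{'a': 44, 'b': 28, 'c': 80}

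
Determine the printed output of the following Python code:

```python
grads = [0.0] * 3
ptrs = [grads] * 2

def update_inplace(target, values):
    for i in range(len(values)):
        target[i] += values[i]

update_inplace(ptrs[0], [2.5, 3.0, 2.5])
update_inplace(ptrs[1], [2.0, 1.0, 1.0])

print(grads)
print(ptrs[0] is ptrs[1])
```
[4.5, 4.0, 3.5]
True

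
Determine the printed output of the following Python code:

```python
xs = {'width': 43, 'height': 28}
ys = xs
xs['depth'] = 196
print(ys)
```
{'width': 43, 'height': 28, 'depth': 196}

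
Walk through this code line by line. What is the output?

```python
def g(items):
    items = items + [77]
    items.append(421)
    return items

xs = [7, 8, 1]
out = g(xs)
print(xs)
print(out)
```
[7, 8, 1]
[7, 8, 1, 77, 421]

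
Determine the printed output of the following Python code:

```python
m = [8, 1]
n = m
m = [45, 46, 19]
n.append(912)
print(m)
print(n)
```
[45, 46, 19]
[8, 1, 912]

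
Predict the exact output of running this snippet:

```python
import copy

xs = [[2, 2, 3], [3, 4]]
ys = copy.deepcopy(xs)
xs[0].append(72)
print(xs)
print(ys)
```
[[2, 2, 3, 72], [3, 4]]
[[2, 2, 3], [3, 4]]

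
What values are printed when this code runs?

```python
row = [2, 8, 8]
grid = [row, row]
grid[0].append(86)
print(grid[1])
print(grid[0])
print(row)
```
[2, 8, 8, 86]
[2, 8, 8, 86]
[2, 8, 8, 86]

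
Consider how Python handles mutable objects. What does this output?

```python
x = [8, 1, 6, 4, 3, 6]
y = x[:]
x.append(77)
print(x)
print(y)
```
[8, 1, 6, 4, 3, 6, 77]
[8, 1, 6, 4, 3, 6]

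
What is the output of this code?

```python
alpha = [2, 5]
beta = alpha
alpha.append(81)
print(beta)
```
[2, 5, 81]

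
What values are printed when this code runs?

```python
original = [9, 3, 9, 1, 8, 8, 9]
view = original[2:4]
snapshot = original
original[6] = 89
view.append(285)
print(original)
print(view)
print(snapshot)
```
[9, 3, 9, 1, 8, 8, 89]
[9, 1, 285]
[9, 3, 9, 1, 8, 8, 89]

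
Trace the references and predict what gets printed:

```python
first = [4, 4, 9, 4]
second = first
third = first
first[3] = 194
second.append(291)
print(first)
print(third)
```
[4, 4, 9, 194, 291]
[4, 4, 9, 194, 291]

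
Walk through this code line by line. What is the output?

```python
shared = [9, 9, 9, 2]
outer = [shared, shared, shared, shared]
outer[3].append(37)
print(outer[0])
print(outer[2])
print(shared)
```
[9, 9, 9, 2, 37]
[9, 9, 9, 2, 37]
[9, 9, 9, 2, 37]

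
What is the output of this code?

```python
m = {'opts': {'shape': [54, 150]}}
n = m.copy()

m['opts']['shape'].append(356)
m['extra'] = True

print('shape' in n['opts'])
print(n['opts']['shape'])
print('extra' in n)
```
True
[54, 150, 356]
False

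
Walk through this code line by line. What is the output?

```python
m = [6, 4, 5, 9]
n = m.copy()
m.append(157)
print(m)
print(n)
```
[6, 4, 5, 9, 157]
[6, 4, 5, 9]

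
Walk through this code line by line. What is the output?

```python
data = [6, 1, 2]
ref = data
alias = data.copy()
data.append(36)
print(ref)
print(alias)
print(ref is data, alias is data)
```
[6, 1, 2, 36]
[6, 1, 2]
True False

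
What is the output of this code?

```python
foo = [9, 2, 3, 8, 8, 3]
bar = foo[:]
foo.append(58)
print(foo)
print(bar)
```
[9, 2, 3, 8, 8, 3, 58]
[9, 2, 3, 8, 8, 3]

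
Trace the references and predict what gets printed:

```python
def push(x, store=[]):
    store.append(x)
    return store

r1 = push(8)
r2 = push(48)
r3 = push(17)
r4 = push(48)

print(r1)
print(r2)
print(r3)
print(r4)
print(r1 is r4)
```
[8, 48, 17, 48]
[8, 48, 17, 48]
[8, 48, 17, 48]
[8, 48, 17, 48]
True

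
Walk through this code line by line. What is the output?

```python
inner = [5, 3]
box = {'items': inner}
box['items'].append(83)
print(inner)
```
[5, 3, 83]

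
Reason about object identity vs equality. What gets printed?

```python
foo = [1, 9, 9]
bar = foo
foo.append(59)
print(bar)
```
[1, 9, 9, 59]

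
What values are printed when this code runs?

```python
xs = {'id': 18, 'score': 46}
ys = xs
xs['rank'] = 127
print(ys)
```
{'id': 18, 'score': 46, 'rank': 127}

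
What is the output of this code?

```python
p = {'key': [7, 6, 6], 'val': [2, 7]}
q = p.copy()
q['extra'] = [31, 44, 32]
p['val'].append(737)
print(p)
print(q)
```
{'key': [7, 6, 6], 'val': [2, 7, 737]}
{'key': [7, 6, 6], 'val': [2, 7, 737], 'extra': [31, 44, 32]}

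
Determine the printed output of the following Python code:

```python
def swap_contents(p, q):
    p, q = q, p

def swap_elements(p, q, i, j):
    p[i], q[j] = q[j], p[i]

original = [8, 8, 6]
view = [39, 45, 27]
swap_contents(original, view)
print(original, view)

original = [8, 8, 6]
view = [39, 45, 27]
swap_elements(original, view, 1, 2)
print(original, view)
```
[8, 8, 6] [39, 45, 27]
[8, 27, 6] [39, 45, 8]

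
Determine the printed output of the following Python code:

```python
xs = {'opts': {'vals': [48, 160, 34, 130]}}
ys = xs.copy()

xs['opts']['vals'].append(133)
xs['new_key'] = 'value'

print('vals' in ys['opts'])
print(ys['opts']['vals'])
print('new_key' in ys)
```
True
[48, 160, 34, 130, 133]
False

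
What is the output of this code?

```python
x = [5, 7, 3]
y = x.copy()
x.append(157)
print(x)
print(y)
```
[5, 7, 3, 157]
[5, 7, 3]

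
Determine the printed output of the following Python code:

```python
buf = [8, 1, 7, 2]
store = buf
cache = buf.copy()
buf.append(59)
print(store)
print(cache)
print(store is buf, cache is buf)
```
[8, 1, 7, 2, 59]
[8, 1, 7, 2]
True False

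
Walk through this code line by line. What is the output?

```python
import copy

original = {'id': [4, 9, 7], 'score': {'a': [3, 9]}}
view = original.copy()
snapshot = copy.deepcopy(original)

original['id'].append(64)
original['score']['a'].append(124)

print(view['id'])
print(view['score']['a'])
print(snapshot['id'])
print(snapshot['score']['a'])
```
[4, 9, 7, 64]
[3, 9, 124]
[4, 9, 7]
[3, 9]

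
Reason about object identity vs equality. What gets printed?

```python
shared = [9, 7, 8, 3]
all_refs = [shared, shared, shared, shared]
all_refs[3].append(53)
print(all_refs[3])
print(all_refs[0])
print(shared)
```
[9, 7, 8, 3, 53]
[9, 7, 8, 3, 53]
[9, 7, 8, 3, 53]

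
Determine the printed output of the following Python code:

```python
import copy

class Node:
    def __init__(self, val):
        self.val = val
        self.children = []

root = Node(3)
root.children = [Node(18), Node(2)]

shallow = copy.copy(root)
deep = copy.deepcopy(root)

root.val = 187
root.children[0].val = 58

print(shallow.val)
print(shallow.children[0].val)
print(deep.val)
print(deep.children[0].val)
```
3
58
3
18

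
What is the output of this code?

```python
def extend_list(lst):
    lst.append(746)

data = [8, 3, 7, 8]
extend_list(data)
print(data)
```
[8, 3, 7, 8, 746]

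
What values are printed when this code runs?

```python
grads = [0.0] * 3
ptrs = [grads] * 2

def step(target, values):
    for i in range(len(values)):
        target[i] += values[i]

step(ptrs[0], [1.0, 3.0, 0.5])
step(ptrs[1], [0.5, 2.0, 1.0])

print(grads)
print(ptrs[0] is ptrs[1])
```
[1.5, 5.0, 1.5]
True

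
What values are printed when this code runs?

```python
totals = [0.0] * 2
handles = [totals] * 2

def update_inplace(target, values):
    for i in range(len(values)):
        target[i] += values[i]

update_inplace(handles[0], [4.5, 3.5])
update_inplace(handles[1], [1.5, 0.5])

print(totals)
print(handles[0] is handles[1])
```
[6.0, 4.0]
True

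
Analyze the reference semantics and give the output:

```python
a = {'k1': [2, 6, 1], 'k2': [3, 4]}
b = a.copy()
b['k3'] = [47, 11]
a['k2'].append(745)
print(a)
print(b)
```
{'k1': [2, 6, 1], 'k2': [3, 4, 745]}
{'k1': [2, 6, 1], 'k2': [3, 4, 745], 'k3': [47, 11]}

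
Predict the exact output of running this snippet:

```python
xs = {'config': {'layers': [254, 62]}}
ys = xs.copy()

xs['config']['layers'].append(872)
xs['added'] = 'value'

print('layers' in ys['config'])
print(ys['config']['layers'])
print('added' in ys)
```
True
[254, 62, 872]
False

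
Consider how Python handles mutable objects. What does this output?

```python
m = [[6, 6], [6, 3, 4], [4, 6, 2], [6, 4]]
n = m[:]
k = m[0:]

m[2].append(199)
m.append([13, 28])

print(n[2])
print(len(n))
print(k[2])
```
[4, 6, 2, 199]
4
[4, 6, 2, 199]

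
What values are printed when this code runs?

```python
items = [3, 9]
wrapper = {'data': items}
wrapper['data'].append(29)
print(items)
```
[3, 9, 29]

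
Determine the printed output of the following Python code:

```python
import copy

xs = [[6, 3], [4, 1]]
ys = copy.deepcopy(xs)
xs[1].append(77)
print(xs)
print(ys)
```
[[6, 3], [4, 1, 77]]
[[6, 3], [4, 1]]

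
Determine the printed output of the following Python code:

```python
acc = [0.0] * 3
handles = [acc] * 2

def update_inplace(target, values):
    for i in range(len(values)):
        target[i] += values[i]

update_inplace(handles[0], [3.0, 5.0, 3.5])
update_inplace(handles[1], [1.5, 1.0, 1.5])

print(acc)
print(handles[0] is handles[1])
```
[4.5, 6.0, 5.0]
True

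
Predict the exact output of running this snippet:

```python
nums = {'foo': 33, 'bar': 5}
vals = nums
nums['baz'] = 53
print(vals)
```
{'foo': 33, 'bar': 5, 'baz': 53}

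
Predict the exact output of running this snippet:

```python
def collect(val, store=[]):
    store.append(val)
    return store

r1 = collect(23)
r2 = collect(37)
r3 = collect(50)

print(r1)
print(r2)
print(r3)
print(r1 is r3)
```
[23, 37, 50]
[23, 37, 50]
[23, 37, 50]
True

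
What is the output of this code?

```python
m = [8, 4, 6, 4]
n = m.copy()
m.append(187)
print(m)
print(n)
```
[8, 4, 6, 4, 187]
[8, 4, 6, 4]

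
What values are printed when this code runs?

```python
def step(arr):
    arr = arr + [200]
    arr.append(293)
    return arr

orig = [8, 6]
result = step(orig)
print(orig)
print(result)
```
[8, 6]
[8, 6, 200, 293]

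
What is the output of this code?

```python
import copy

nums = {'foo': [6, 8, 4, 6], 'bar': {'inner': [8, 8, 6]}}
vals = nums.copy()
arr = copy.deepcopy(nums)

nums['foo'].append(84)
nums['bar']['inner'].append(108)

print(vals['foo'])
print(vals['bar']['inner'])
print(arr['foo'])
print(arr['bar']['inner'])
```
[6, 8, 4, 6, 84]
[8, 8, 6, 108]
[6, 8, 4, 6]
[8, 8, 6]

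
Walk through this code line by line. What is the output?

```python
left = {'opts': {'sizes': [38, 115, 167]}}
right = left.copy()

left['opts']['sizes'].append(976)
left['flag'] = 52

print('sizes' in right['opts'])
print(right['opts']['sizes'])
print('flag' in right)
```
True
[38, 115, 167, 976]
False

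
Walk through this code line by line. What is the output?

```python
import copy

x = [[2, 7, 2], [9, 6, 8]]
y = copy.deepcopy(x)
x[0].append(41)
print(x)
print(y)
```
[[2, 7, 2, 41], [9, 6, 8]]
[[2, 7, 2], [9, 6, 8]]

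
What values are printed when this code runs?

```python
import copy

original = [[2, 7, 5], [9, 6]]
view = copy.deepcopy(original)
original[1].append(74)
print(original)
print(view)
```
[[2, 7, 5], [9, 6, 74]]
[[2, 7, 5], [9, 6]]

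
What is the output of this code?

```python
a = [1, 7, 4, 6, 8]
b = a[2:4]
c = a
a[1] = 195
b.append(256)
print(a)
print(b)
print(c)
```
[1, 195, 4, 6, 8]
[4, 6, 256]
[1, 195, 4, 6, 8]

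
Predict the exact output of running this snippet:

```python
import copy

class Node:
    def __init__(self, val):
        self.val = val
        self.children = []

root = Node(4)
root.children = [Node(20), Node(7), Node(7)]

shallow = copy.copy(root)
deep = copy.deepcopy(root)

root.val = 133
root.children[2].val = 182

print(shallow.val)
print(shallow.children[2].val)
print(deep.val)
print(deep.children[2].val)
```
4
182
4
7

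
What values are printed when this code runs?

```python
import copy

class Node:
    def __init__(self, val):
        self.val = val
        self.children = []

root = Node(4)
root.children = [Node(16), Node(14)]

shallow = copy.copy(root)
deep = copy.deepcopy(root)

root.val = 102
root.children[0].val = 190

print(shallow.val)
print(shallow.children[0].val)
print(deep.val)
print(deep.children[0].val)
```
4
190
4
16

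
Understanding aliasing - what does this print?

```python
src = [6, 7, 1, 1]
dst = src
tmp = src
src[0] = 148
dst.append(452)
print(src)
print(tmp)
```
[148, 7, 1, 1, 452]
[148, 7, 1, 1, 452]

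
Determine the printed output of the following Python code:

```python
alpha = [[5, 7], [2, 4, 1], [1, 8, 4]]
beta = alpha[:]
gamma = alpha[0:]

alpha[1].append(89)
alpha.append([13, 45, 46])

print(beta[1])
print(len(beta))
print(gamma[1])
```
[2, 4, 1, 89]
3
[2, 4, 1, 89]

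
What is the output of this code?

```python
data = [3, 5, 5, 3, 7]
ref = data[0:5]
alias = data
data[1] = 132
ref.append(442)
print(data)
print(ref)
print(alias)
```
[3, 132, 5, 3, 7]
[3, 5, 5, 3, 7, 442]
[3, 132, 5, 3, 7]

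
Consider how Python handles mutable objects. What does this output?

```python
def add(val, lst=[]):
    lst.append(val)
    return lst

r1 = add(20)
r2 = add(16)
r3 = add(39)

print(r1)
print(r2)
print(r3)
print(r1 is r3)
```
[20, 16, 39]
[20, 16, 39]
[20, 16, 39]
True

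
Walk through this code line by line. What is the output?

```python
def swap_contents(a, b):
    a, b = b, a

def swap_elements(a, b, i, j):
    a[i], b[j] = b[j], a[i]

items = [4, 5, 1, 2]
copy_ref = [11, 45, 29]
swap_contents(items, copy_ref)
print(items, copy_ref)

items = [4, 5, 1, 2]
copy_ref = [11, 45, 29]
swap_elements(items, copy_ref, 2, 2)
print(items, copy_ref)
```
[4, 5, 1, 2] [11, 45, 29]
[4, 5, 29, 2] [11, 45, 1]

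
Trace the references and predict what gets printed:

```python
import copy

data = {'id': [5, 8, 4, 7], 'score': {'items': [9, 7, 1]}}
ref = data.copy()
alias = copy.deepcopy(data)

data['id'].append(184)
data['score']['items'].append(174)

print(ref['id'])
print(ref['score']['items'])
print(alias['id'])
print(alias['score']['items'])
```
[5, 8, 4, 7, 184]
[9, 7, 1, 174]
[5, 8, 4, 7]
[9, 7, 1]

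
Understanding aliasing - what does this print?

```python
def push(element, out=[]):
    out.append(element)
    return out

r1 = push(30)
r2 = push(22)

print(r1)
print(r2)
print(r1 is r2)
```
[30, 22]
[30, 22]
True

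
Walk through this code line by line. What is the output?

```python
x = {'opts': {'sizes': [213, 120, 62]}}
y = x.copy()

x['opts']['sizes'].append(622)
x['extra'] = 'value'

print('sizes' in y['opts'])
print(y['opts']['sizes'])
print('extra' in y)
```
True
[213, 120, 62, 622]
False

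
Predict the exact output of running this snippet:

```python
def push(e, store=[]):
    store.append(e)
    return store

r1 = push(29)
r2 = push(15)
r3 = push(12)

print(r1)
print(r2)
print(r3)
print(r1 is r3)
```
[29, 15, 12]
[29, 15, 12]
[29, 15, 12]
True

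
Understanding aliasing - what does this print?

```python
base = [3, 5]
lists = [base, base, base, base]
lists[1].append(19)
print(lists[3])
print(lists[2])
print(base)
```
[3, 5, 19]
[3, 5, 19]
[3, 5, 19]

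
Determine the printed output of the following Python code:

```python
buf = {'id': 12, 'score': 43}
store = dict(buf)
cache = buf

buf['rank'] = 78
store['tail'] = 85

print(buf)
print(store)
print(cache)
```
{'id': 12, 'score': 43, 'rank': 78}
{'id': 12, 'score': 43, 'tail': 85}
{'id': 12, 'score': 43, 'rank': 78}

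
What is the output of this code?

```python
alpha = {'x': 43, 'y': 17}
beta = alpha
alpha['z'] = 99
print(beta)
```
{'x': 43, 'y': 17, 'z': 99}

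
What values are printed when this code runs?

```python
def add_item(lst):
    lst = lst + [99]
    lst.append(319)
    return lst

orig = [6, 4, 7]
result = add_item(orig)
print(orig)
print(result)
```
[6, 4, 7]
[6, 4, 7, 99, 319]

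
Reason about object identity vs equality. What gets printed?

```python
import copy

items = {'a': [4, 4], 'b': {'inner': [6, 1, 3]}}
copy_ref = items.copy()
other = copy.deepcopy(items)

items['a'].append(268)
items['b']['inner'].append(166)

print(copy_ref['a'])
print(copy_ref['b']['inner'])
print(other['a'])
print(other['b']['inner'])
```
[4, 4, 268]
[6, 1, 3, 166]
[4, 4]
[6, 1, 3]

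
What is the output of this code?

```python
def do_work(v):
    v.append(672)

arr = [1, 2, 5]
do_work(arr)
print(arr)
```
[1, 2, 5, 672]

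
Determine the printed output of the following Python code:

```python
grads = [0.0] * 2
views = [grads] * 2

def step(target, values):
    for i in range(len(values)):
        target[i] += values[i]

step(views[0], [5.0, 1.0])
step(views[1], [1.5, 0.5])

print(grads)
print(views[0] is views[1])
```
[6.5, 1.5]
True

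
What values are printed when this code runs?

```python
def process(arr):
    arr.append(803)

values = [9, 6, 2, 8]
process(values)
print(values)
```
[9, 6, 2, 8, 803]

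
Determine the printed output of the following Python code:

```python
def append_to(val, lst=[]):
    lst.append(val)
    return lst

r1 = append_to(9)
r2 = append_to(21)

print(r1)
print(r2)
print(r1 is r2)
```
[9, 21]
[9, 21]
True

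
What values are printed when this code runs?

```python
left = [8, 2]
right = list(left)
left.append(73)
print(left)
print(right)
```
[8, 2, 73]
[8, 2]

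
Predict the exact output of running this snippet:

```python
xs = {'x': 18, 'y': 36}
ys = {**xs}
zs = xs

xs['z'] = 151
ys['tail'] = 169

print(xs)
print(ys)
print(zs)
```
{'x': 18, 'y': 36, 'z': 151}
{'x': 18, 'y': 36, 'tail': 169}
{'x': 18, 'y': 36, 'z': 151}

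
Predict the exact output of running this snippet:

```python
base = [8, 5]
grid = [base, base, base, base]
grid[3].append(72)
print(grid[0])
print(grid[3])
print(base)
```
[8, 5, 72]
[8, 5, 72]
[8, 5, 72]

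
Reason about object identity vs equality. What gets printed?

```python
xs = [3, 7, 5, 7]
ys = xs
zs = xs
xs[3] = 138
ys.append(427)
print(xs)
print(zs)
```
[3, 7, 5, 138, 427]
[3, 7, 5, 138, 427]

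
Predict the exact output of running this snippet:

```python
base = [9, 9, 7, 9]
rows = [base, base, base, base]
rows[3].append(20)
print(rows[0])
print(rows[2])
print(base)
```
[9, 9, 7, 9, 20]
[9, 9, 7, 9, 20]
[9, 9, 7, 9, 20]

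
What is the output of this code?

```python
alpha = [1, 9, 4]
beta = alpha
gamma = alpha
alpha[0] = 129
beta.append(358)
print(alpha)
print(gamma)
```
[129, 9, 4, 358]
[129, 9, 4, 358]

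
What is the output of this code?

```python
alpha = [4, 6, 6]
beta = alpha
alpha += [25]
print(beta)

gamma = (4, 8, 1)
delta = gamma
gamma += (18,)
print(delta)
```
[4, 6, 6, 25]
(4, 8, 1)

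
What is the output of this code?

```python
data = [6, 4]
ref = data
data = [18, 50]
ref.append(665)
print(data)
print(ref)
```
[18, 50]
[6, 4, 665]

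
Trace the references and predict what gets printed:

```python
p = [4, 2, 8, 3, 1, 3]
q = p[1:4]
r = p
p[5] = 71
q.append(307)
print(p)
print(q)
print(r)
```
[4, 2, 8, 3, 1, 71]
[2, 8, 3, 307]
[4, 2, 8, 3, 1, 71]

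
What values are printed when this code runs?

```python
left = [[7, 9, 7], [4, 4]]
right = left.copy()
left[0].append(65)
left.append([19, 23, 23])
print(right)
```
[[7, 9, 7, 65], [4, 4]]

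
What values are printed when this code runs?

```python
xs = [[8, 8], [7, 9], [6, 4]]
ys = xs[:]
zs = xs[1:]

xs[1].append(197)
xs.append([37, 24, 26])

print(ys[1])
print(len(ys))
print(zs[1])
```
[7, 9, 197]
3
[6, 4]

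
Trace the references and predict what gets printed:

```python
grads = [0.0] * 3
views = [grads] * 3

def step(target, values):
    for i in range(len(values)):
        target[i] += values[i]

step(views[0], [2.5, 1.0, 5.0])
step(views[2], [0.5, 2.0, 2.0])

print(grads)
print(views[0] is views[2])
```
[3.0, 3.0, 7.0]
True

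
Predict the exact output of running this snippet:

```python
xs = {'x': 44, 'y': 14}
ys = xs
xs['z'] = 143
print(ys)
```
{'x': 44, 'y': 14, 'z': 143}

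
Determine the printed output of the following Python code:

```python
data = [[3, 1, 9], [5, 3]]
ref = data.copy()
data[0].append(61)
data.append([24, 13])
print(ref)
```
[[3, 1, 9, 61], [5, 3]]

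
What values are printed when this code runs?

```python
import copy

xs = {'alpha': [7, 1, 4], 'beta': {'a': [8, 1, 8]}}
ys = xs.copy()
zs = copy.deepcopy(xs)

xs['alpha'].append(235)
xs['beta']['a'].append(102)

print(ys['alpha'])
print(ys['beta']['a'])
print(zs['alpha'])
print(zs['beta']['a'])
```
[7, 1, 4, 235]
[8, 1, 8, 102]
[7, 1, 4]
[8, 1, 8]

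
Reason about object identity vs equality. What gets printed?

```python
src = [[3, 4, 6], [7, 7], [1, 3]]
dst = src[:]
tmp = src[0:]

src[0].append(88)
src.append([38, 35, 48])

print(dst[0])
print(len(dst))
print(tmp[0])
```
[3, 4, 6, 88]
3
[3, 4, 6, 88]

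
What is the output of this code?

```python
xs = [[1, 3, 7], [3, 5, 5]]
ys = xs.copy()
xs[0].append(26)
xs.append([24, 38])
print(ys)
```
[[1, 3, 7, 26], [3, 5, 5]]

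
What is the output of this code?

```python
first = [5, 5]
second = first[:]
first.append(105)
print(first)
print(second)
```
[5, 5, 105]
[5, 5]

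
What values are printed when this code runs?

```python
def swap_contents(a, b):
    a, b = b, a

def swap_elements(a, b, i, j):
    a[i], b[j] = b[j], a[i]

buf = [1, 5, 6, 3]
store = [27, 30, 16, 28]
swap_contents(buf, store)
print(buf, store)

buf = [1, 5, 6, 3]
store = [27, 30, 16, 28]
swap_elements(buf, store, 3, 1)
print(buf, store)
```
[1, 5, 6, 3] [27, 30, 16, 28]
[1, 5, 6, 30] [27, 3, 16, 28]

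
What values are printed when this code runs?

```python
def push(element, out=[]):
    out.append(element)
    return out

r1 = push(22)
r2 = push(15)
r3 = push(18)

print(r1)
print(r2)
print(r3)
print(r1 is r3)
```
[22, 15, 18]
[22, 15, 18]
[22, 15, 18]
True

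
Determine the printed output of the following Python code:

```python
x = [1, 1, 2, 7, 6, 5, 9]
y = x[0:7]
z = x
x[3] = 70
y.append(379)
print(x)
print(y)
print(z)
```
[1, 1, 2, 70, 6, 5, 9]
[1, 1, 2, 7, 6, 5, 9, 379]
[1, 1, 2, 70, 6, 5, 9]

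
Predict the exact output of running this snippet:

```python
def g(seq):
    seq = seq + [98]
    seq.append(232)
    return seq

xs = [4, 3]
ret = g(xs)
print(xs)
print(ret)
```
[4, 3]
[4, 3, 98, 232]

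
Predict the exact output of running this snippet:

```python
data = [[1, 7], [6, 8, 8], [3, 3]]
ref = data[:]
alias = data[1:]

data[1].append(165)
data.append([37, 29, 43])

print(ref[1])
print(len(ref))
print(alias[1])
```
[6, 8, 8, 165]
3
[3, 3]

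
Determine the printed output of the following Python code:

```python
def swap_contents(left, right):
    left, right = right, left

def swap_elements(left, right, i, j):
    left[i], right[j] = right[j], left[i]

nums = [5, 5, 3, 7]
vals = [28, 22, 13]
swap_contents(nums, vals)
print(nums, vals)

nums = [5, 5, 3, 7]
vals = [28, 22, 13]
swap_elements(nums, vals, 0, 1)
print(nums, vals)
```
[5, 5, 3, 7] [28, 22, 13]
[22, 5, 3, 7] [28, 5, 13]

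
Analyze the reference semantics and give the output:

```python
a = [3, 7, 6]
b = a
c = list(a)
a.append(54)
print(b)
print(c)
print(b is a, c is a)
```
[3, 7, 6, 54]
[3, 7, 6]
True False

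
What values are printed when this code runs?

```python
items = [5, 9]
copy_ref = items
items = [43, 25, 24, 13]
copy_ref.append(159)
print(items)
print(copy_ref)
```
[43, 25, 24, 13]
[5, 9, 159]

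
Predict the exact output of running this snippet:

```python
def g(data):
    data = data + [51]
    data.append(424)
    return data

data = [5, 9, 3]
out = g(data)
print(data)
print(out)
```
[5, 9, 3]
[5, 9, 3, 51, 424]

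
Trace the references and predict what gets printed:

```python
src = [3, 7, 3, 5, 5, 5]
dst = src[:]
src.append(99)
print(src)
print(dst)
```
[3, 7, 3, 5, 5, 5, 99]
[3, 7, 3, 5, 5, 5]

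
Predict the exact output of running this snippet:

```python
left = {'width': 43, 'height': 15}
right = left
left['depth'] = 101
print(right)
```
{'width': 43, 'height': 15, 'depth': 101}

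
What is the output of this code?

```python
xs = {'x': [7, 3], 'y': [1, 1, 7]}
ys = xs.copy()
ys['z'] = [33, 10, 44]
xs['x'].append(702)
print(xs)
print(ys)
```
{'x': [7, 3, 702], 'y': [1, 1, 7]}
{'x': [7, 3, 702], 'y': [1, 1, 7], 'z': [33, 10, 44]}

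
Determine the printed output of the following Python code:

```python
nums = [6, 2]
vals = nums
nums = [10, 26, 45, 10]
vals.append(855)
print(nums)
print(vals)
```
[10, 26, 45, 10]
[6, 2, 855]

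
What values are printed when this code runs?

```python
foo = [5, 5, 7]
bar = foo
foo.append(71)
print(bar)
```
[5, 5, 7, 71]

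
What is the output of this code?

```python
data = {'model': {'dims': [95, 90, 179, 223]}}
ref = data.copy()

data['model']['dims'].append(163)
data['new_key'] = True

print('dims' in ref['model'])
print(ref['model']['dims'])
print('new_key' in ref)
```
True
[95, 90, 179, 223, 163]
False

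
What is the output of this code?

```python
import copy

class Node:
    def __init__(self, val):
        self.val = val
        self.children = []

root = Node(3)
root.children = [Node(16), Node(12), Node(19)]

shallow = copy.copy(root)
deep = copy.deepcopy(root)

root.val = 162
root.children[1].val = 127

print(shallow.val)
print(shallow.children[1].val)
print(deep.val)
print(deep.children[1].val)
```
3
127
3
12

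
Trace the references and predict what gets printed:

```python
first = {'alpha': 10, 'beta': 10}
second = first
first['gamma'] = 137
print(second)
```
{'alpha': 10, 'beta': 10, 'gamma': 137}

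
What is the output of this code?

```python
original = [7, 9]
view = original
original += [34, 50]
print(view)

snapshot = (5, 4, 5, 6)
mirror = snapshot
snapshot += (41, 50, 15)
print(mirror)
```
[7, 9, 34, 50]
(5, 4, 5, 6)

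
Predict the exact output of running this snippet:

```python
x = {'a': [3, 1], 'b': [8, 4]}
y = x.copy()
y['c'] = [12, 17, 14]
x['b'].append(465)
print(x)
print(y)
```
{'a': [3, 1], 'b': [8, 4, 465]}
{'a': [3, 1], 'b': [8, 4, 465], 'c': [12, 17, 14]}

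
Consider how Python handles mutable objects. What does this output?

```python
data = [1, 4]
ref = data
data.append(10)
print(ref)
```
[1, 4, 10]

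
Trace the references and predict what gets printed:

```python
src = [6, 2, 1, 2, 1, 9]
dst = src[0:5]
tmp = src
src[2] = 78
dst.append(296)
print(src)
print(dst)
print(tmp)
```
[6, 2, 78, 2, 1, 9]
[6, 2, 1, 2, 1, 296]
[6, 2, 78, 2, 1, 9]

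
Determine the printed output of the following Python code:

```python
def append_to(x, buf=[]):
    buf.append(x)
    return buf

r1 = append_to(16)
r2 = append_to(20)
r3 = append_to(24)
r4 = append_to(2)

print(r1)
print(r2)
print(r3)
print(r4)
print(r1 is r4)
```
[16, 20, 24, 2]
[16, 20, 24, 2]
[16, 20, 24, 2]
[16, 20, 24, 2]
True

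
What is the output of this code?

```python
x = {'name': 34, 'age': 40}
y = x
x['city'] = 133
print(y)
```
{'name': 34, 'age': 40, 'city': 133}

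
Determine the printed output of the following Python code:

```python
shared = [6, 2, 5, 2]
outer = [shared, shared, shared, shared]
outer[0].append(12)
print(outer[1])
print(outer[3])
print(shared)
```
[6, 2, 5, 2, 12]
[6, 2, 5, 2, 12]
[6, 2, 5, 2, 12]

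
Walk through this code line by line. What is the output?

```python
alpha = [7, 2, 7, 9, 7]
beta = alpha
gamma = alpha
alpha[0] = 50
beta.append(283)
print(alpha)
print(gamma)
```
[50, 2, 7, 9, 7, 283]
[50, 2, 7, 9, 7, 283]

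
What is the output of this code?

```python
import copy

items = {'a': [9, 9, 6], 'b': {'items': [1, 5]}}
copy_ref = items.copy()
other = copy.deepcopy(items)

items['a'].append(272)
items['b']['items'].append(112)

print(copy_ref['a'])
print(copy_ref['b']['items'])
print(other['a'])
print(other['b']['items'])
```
[9, 9, 6, 272]
[1, 5, 112]
[9, 9, 6]
[1, 5]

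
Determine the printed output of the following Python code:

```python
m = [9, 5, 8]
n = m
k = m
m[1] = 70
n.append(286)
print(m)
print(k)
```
[9, 70, 8, 286]
[9, 70, 8, 286]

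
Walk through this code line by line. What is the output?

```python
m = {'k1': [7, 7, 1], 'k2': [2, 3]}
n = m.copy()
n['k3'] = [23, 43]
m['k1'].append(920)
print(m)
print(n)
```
{'k1': [7, 7, 1, 920], 'k2': [2, 3]}
{'k1': [7, 7, 1, 920], 'k2': [2, 3], 'k3': [23, 43]}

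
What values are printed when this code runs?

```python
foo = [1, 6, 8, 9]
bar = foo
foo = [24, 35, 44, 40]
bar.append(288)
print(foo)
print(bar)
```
[24, 35, 44, 40]
[1, 6, 8, 9, 288]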